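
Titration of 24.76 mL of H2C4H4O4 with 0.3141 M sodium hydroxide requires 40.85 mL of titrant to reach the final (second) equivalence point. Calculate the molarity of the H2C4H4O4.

0.259 M

n(NaOH) = 0.3141 x 0.04085 = 0.01283 mol.
At the final (second) equivalence point, 2 mol OH^- react per mol H2C4H4O4, so n(H2C4H4O4) = 0.01283 / 2 = 0.006415 mol.
[H2C4H4O4] = 0.006415 / 0.02476 L = 0.259 M.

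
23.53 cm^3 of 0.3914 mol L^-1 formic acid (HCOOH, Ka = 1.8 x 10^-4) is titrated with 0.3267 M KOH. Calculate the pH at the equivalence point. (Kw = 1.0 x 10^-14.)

n(HCOOH) = 0.3914 x 0.02353 = 0.009210 mol; V(KOH) at equivalence = 0.009210/0.3267 = 0.02819 L.
At equivalence all the acid is converted to HCOO-; total volume = 0.02353 + 0.02819 = 0.05172 L, so [HCOO-] = 0.009210/0.05172 = 0.1781 M.
Kb = Kw/Ka = 1.0e-14 / 1.8 x 10^-4 = 5.56e-11.
[OH^-] = sqrt(Kb x [HCOO-]) = sqrt(5.56e-11 x 0.1781) = 3.15e-6 M.
pOH = 5.50, so pH = 14.00 - 5.50 = 8.50.

8.50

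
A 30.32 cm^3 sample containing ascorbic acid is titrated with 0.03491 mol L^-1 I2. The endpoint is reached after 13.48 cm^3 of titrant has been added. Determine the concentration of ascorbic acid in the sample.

0.0155 M

n(I2) = 0.03491 x 0.01348 = 0.0004706 mol.
From the balanced equation, 1 mol I2 reacts with 1 mol ascorbic acid, so n(ascorbic acid) = 0.0004706 x 1/1 = 0.0004706 mol.
[ascorbic acid] = 0.0004706 / 0.03032 L = 0.0155 M.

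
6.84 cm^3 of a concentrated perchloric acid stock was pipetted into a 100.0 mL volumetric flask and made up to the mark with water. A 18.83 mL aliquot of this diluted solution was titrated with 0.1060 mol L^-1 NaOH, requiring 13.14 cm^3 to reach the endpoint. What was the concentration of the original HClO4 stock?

1.08 M

n(NaOH) = 0.1060 x 0.01314 = 0.001393 mol.
n(HClO4) in the aliquot = 0.001393 mol.
[diluted HClO4] = 0.001393 / 0.01883 = 0.07397 M.
Dilution factor = 100.0/6.840 = 14.62, so [stock] = 0.07397 x 14.62 = 1.08 M.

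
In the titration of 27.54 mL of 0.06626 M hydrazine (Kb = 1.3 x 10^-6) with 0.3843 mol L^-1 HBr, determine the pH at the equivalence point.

4.68

n(N2H4) = 0.06626 x 0.02754 = 0.001825 mol; V(HBr) at equivalence = 0.001825/0.3843 = 0.004748 L.
At equivalence the base is fully converted to N2H5+; total volume = 0.03229 L, so [N2H5+] = 0.001825/0.03229 = 0.05652 M.
Ka(N2H5+) = Kw/Kb = 1.0e-14 / 1.3 x 10^-6 = 7.69e-9.
[H^+] = sqrt(Ka x [N2H5+]) = sqrt(7.69e-9 x 0.05652) = 2.09e-5 M.
pH = -log(2.09e-5) = 4.68.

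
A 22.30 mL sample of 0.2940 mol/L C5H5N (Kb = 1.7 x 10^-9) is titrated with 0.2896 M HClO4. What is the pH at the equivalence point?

n(C5H5N) = 0.2940 x 0.02230 = 0.006556 mol; V(HClO4) at equivalence = 0.006556/0.2896 = 0.02264 L.
At equivalence the base is fully converted to C5H5NH+; total volume = 0.04494 L, so [C5H5NH+] = 0.006556/0.04494 = 0.1459 M.
Ka(C5H5NH+) = Kw/Kb = 1.0e-14 / 1.7 x 10^-9 = 5.88e-6.
[H^+] = sqrt(Ka x [C5H5NH+]) = sqrt(5.88e-6 x 0.1459) = 0.000926 M.
pH = -log(0.000926) = 3.03.

3.03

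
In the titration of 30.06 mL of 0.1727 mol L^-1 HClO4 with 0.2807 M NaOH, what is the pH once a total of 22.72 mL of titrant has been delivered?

12.35

n(acid) = 0.1727 x 0.03006 = 0.005191 mol; n(NaOH) added = 0.2807 x 0.02272 = 0.006378 mol.
Base is in excess by 0.006378 - 0.005191 = 0.001186 mol in a total volume of 0.05278 L.
[OH^-] = 0.001186/0.05278 = 0.02247 M, so pOH = 1.65 and pH = 14.00 - 1.65 = 12.35.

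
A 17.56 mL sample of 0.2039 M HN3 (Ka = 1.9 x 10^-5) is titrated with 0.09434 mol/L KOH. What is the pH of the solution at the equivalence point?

8.77

n(HN3) = 0.2039 x 0.01756 = 0.003580 mol; V(KOH) at equivalence = 0.003580/0.09434 = 0.03795 L.
At equivalence all the acid is converted to N3-; total volume = 0.01756 + 0.03795 = 0.05551 L, so [N3-] = 0.003580/0.05551 = 0.06450 M.
Kb = Kw/Ka = 1.0e-14 / 1.9 x 10^-5 = 5.26e-10.
[OH^-] = sqrt(Kb x [N3-]) = sqrt(5.26e-10 x 0.06450) = 5.83e-6 M.
pOH = 5.23, so pH = 14.00 - 5.23 = 8.77.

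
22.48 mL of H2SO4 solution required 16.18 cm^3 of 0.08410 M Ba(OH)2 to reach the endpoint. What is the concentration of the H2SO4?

n(Ba(OH)2) delivered = 0.08410 x 0.01618 = 0.001361 mol.
For a 1:1 reaction, n(H2SO4) = 0.001361 mol.
[H2SO4] = 0.001361 mol / 0.02248 L = 0.0605 M.

0.0605 M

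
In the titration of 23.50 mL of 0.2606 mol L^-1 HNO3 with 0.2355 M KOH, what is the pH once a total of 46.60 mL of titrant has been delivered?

12.84

n(acid) = 0.2606 x 0.02350 = 0.006124 mol; n(KOH) added = 0.2355 x 0.04660 = 0.01097 mol.
Base is in excess by 0.01097 - 0.006124 = 0.004850 mol in a total volume of 0.07010 L.
[OH^-] = 0.004850/0.07010 = 0.06919 M, so pOH = 1.16 and pH = 14.00 - 1.16 = 12.84.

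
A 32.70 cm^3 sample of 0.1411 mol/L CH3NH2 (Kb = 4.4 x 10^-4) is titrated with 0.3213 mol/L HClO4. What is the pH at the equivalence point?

5.83

n(CH3NH2) = 0.1411 x 0.03270 = 0.004614 mol; V(HClO4) at equivalence = 0.004614/0.3213 = 0.01436 L.
At equivalence the base is fully converted to CH3NH3+; total volume = 0.04706 L, so [CH3NH3+] = 0.004614/0.04706 = 0.09804 M.
Ka(CH3NH3+) = Kw/Kb = 1.0e-14 / 4.4 x 10^-4 = 2.27e-11.
[H^+] = sqrt(Ka x [CH3NH3+]) = sqrt(2.27e-11 x 0.09804) = 1.49e-6 M.
pH = -log(1.49e-6) = 5.83.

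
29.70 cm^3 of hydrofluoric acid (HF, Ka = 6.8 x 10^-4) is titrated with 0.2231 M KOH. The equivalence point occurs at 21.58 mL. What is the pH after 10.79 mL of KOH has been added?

10.79 mL is exactly half the equivalence volume (21.58/2), i.e. the half-equivalence point.
There, n(HA) = n(A^-), so pH = pKa = -log(6.8 x 10^-4) = 3.17.

3.17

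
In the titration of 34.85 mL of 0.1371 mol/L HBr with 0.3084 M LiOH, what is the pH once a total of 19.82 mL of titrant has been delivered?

n(acid) = 0.1371 x 0.03485 = 0.004778 mol; n(LiOH) added = 0.3084 x 0.01982 = 0.006112 mol.
Base is in excess by 0.006112 - 0.004778 = 0.001335 mol in a total volume of 0.05467 L.
[OH^-] = 0.001335/0.05467 = 0.02441 M, so pOH = 1.61 and pH = 14.00 - 1.61 = 12.39.

12.39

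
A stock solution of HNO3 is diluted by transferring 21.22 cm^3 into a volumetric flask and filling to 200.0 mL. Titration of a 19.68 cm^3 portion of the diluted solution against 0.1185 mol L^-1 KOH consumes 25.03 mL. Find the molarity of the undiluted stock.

1.42 M

n(KOH) = 0.1185 x 0.02503 = 0.002966 mol.
n(HNO3) in the aliquot = 0.002966 mol.
[diluted HNO3] = 0.002966 / 0.01968 = 0.1507 M.
Dilution factor = 200.0/21.22 = 9.425, so [stock] = 0.1507 x 9.425 = 1.42 M.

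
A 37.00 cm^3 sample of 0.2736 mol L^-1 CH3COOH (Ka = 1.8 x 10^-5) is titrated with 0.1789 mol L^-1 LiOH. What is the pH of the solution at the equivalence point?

8.89

n(CH3COOH) = 0.2736 x 0.03700 = 0.01012 mol; V(LiOH) at equivalence = 0.01012/0.1789 = 0.05659 L.
At equivalence all the acid is converted to CH3COO-; total volume = 0.03700 + 0.05659 = 0.09359 L, so [CH3COO-] = 0.01012/0.09359 = 0.1082 M.
Kb = Kw/Ka = 1.0e-14 / 1.8 x 10^-5 = 5.56e-10.
[OH^-] = sqrt(Kb x [CH3COO-]) = sqrt(5.56e-10 x 0.1082) = 7.75e-6 M.
pOH = 5.11, so pH = 14.00 - 5.11 = 8.89.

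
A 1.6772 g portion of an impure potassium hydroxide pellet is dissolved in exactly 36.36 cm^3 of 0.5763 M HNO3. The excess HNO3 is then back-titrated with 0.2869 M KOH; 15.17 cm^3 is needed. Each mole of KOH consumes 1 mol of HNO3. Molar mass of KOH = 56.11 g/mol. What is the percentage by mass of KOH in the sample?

55.5%

Total n(HNO3) added = 0.5763 x 0.03636 = 0.02095 mol.
n(KOH) used = 0.2869 x 0.01517 = 0.004352 mol, which equals the excess n(HNO3).
So n(HNO3) consumed by the sample = 0.02095 - 0.004352 = 0.01660 mol.
n(KOH) = 0.01660 / 1 = 0.01660 mol.
mass KOH = 0.01660 x 56.11 = 0.9315 g, so %KOH = 0.9315/1.6772 x 100 = 55.5%.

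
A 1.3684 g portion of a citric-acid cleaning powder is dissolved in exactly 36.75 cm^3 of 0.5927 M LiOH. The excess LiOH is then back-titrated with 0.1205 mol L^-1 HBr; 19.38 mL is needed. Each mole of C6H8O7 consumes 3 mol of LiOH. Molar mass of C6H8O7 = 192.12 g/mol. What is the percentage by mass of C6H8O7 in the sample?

Total n(LiOH) added = 0.5927 x 0.03675 = 0.02178 mol.
n(HBr) used = 0.1205 x 0.01938 = 0.002335 mol, which equals the excess n(LiOH).
So n(LiOH) consumed by the sample = 0.02178 - 0.002335 = 0.01945 mol.
n(C6H8O7) = 0.01945 / 3 = 0.006482 mol.
mass C6H8O7 = 0.006482 x 192.12 = 1.245 g, so %C6H8O7 = 1.245/1.3684 x 100 = 91.0%.

91.0%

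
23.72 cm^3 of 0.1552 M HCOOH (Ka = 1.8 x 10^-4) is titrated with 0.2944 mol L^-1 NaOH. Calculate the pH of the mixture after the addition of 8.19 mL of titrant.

4.02

Initial n(HCOOH) = 0.1552 x 0.02372 = 0.003681 mol.
n(NaOH) added = 0.2944 x 0.008190 = 0.002411 mol, converting that many moles of HCOOH to HCOO-.
Remaining n(HCOOH) = 0.001270 mol; n(HCOO-) = 0.002411 mol.
By Henderson-Hasselbalch, pH = pKa + log([A^-]/[HA]) = 3.74 + log(0.002411/0.001270) = 3.74 + (+0.28) = 4.02.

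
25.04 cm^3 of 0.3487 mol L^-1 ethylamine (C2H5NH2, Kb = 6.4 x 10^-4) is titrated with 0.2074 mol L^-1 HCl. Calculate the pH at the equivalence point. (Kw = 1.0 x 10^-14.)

5.85

n(C2H5NH2) = 0.3487 x 0.02504 = 0.008731 mol; V(HCl) at equivalence = 0.008731/0.2074 = 0.04210 L.
At equivalence the base is fully converted to C2H5NH3+; total volume = 0.06714 L, so [C2H5NH3+] = 0.008731/0.06714 = 0.1300 M.
Ka(C2H5NH3+) = Kw/Kb = 1.0e-14 / 6.4 x 10^-4 = 1.56e-11.
[H^+] = sqrt(Ka x [C2H5NH3+]) = sqrt(1.56e-11 x 0.1300) = 1.43e-6 M.
pH = -log(1.43e-6) = 5.85.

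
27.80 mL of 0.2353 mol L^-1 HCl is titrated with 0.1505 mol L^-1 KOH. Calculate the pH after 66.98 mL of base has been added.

n(acid) = 0.2353 x 0.02780 = 0.006541 mol; n(KOH) added = 0.1505 x 0.06698 = 0.01008 mol.
Base is in excess by 0.01008 - 0.006541 = 0.003539 mol in a total volume of 0.09478 L.
[OH^-] = 0.003539/0.09478 = 0.03734 M, so pOH = 1.43 and pH = 14.00 - 1.43 = 12.57.

12.57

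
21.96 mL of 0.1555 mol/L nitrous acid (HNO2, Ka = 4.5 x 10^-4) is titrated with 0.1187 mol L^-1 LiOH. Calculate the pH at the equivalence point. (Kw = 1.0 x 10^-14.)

n(HNO2) = 0.1555 x 0.02196 = 0.003415 mol; V(LiOH) at equivalence = 0.003415/0.1187 = 0.02877 L.
At equivalence all the acid is converted to NO2-; total volume = 0.02196 + 0.02877 = 0.05073 L, so [NO2-] = 0.003415/0.05073 = 0.06732 M.
Kb = Kw/Ka = 1.0e-14 / 4.5 x 10^-4 = 2.22e-11.
[OH^-] = sqrt(Kb x [NO2-]) = sqrt(2.22e-11 x 0.06732) = 1.22e-6 M.
pOH = 5.91, so pH = 14.00 - 5.91 = 8.09.

8.09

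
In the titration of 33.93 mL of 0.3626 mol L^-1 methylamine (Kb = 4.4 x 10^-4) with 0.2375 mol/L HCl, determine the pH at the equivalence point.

5.74

n(CH3NH2) = 0.3626 x 0.03393 = 0.01230 mol; V(HCl) at equivalence = 0.01230/0.2375 = 0.05180 L.
At equivalence the base is fully converted to CH3NH3+; total volume = 0.08573 L, so [CH3NH3+] = 0.01230/0.08573 = 0.1435 M.
Ka(CH3NH3+) = Kw/Kb = 1.0e-14 / 4.4 x 10^-4 = 2.27e-11.
[H^+] = sqrt(Ka x [CH3NH3+]) = sqrt(2.27e-11 x 0.1435) = 1.81e-6 M.
pH = -log(1.81e-6) = 5.74.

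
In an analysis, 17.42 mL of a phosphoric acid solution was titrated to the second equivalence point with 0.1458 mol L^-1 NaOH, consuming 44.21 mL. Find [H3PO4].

n(NaOH) = 0.1458 x 0.04421 = 0.006446 mol.
At the second equivalence point, 2 mol OH^- react per mol H3PO4, so n(H3PO4) = 0.006446 / 2 = 0.003223 mol.
[H3PO4] = 0.003223 / 0.01742 L = 0.185 M.

0.185 M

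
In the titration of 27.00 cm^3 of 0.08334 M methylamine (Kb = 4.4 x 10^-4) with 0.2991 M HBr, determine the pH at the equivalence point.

5.91

n(CH3NH2) = 0.08334 x 0.02700 = 0.002250 mol; V(HBr) at equivalence = 0.002250/0.2991 = 0.007523 L.
At equivalence the base is fully converted to CH3NH3+; total volume = 0.03452 L, so [CH3NH3+] = 0.002250/0.03452 = 0.06518 M.
Ka(CH3NH3+) = Kw/Kb = 1.0e-14 / 4.4 x 10^-4 = 2.27e-11.
[H^+] = sqrt(Ka x [CH3NH3+]) = sqrt(2.27e-11 x 0.06518) = 1.22e-6 M.
pH = -log(1.22e-6) = 5.91.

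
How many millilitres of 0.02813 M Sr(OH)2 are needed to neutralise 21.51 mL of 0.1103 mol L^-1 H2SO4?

84.3 mL

n(H2SO4) = 0.1103 mol/L x 0.02151 L = 0.002373 mol.
At equivalence n(Sr(OH)2) = n(H2SO4) = 0.002373 mol.
V(Sr(OH)2) = 0.002373 / 0.02813 = 0.08434 L = 84.3 mL.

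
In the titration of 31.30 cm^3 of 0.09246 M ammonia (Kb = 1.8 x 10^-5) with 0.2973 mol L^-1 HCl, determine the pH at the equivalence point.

5.20

n(NH3) = 0.09246 x 0.03130 = 0.002894 mol; V(HCl) at equivalence = 0.002894/0.2973 = 0.009734 L.
At equivalence the base is fully converted to NH4+; total volume = 0.04103 L, so [NH4+] = 0.002894/0.04103 = 0.07053 M.
Ka(NH4+) = Kw/Kb = 1.0e-14 / 1.8 x 10^-5 = 5.56e-10.
[H^+] = sqrt(Ka x [NH4+]) = sqrt(5.56e-10 x 0.07053) = 6.26e-6 M.
pH = -log(6.26e-6) = 5.20.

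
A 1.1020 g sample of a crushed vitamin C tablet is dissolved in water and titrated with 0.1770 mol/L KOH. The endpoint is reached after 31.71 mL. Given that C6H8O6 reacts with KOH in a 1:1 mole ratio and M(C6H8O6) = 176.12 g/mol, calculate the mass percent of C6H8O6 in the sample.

n(KOH) = 0.1770 x 0.03171 = 0.005613 mol.
n(C6H8O6) = 0.005613 / 1 = 0.005613 mol.
mass of C6H8O6 = 0.005613 x 176.12 = 0.9885 g.
% purity = 0.9885 / 1.1020 x 100 = 89.7%.

89.7%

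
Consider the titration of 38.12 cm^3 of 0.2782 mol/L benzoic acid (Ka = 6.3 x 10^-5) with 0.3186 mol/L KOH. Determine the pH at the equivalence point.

8.69

n(C6H5COOH) = 0.2782 x 0.03812 = 0.01060 mol; V(KOH) at equivalence = 0.01060/0.3186 = 0.03329 L.
At equivalence all the acid is converted to C6H5COO-; total volume = 0.03812 + 0.03329 = 0.07141 L, so [C6H5COO-] = 0.01060/0.07141 = 0.1485 M.
Kb = Kw/Ka = 1.0e-14 / 6.3 x 10^-5 = 1.59e-10.
[OH^-] = sqrt(Kb x [C6H5COO-]) = sqrt(1.59e-10 x 0.1485) = 4.86e-6 M.
pOH = 5.31, so pH = 14.00 - 5.31 = 8.69.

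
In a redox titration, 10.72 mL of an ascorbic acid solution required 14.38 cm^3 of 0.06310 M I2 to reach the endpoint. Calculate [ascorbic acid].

0.0846 M

n(I2) = 0.06310 x 0.01438 = 0.0009074 mol.
From the balanced equation, 1 mol I2 reacts with 1 mol ascorbic acid, so n(ascorbic acid) = 0.0009074 x 1/1 = 0.0009074 mol.
[ascorbic acid] = 0.0009074 / 0.01072 L = 0.0846 M.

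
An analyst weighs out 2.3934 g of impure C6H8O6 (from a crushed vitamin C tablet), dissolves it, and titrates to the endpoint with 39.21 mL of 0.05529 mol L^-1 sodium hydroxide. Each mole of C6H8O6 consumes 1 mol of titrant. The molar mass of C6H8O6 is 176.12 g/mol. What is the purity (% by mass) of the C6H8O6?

16.0%

n(NaOH) = 0.05529 x 0.03921 = 0.002168 mol.
n(C6H8O6) = 0.002168 / 1 = 0.002168 mol.
mass of C6H8O6 = 0.002168 x 176.12 = 0.3818 g.
% purity = 0.3818 / 2.3934 x 100 = 16.0%.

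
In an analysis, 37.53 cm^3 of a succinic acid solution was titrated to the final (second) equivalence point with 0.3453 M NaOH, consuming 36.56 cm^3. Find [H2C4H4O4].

0.168 M

n(NaOH) = 0.3453 x 0.03656 = 0.01262 mol.
At the final (second) equivalence point, 2 mol OH^- react per mol H2C4H4O4, so n(H2C4H4O4) = 0.01262 / 2 = 0.006312 mol.
[H2C4H4O4] = 0.006312 / 0.03753 L = 0.168 M.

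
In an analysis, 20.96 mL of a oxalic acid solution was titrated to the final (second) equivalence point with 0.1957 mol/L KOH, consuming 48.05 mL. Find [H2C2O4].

0.224 M

n(KOH) = 0.1957 x 0.04805 = 0.009403 mol.
At the final (second) equivalence point, 2 mol OH^- react per mol H2C2O4, so n(H2C2O4) = 0.009403 / 2 = 0.004702 mol.
[H2C2O4] = 0.004702 / 0.02096 L = 0.224 M.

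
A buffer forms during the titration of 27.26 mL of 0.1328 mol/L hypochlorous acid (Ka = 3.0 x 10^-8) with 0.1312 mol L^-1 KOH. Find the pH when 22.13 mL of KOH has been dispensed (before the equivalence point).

Initial n(HClO) = 0.1328 x 0.02726 = 0.003620 mol.
n(KOH) added = 0.1312 x 0.02213 = 0.002903 mol, converting that many moles of HClO to ClO-.
Remaining n(HClO) = 0.0007167 mol; n(ClO-) = 0.002903 mol.
By Henderson-Hasselbalch, pH = pKa + log([A^-]/[HA]) = 7.52 + log(0.002903/0.0007167) = 7.52 + (+0.61) = 8.13.

8.13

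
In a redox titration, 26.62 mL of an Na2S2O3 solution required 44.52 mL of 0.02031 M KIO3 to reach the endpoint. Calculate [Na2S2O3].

n(KIO3) = 0.02031 x 0.04452 = 0.0009042 mol.
From the balanced equation, 1 mol KIO3 reacts with 6 mol Na2S2O3, so n(Na2S2O3) = 0.0009042 x 6/1 = 0.005425 mol.
[Na2S2O3] = 0.005425 / 0.02662 L = 0.204 M.

0.204 M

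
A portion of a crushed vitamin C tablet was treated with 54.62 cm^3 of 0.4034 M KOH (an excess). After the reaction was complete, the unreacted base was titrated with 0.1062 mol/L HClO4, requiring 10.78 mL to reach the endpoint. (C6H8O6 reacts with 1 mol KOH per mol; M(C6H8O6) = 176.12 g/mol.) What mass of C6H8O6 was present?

Total n(KOH) added = 0.4034 x 0.05462 = 0.02203 mol.
n(HClO4) used = 0.1062 x 0.01078 = 0.001145 mol, which equals the excess n(KOH).
So n(KOH) consumed by the sample = 0.02203 - 0.001145 = 0.02089 mol.
n(C6H8O6) = 0.02089 / 1 = 0.02089 mol.
mass = 0.02089 mol x 176.12 g/mol = 3.68 g.

3.68 g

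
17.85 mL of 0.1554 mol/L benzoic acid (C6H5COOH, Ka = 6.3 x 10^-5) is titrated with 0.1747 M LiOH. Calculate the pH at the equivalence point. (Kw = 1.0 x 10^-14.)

n(C6H5COOH) = 0.1554 x 0.01785 = 0.002774 mol; V(LiOH) at equivalence = 0.002774/0.1747 = 0.01588 L.
At equivalence all the acid is converted to C6H5COO-; total volume = 0.01785 + 0.01588 = 0.03373 L, so [C6H5COO-] = 0.002774/0.03373 = 0.08224 M.
Kb = Kw/Ka = 1.0e-14 / 6.3 x 10^-5 = 1.59e-10.
[OH^-] = sqrt(Kb x [C6H5COO-]) = sqrt(1.59e-10 x 0.08224) = 3.61e-6 M.
pOH = 5.44, so pH = 14.00 - 5.44 = 8.56.

8.56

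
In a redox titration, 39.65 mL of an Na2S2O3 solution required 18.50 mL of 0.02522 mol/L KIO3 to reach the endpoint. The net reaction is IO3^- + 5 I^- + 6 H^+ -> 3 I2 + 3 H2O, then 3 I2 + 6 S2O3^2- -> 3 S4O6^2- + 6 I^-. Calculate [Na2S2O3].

0.0706 M

n(KIO3) = 0.02522 x 0.01850 = 0.0004666 mol.
From the balanced equation, 1 mol KIO3 reacts with 6 mol Na2S2O3, so n(Na2S2O3) = 0.0004666 x 6/1 = 0.002799 mol.
[Na2S2O3] = 0.002799 / 0.03965 L = 0.0706 M.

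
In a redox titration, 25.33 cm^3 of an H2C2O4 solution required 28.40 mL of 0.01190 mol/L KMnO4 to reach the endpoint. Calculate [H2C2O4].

0.0334 M

n(KMnO4) = 0.01190 x 0.02840 = 0.0003380 mol.
From the balanced equation, 2 mol KMnO4 reacts with 5 mol H2C2O4, so n(H2C2O4) = 0.0003380 x 5/2 = 0.0008449 mol.
[H2C2O4] = 0.0008449 / 0.02533 L = 0.0334 M.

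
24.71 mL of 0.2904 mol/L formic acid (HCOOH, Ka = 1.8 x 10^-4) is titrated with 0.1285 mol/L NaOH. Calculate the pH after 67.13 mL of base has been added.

n(acid) = 0.2904 x 0.02471 = 0.007176 mol; n(NaOH) added = 0.1285 x 0.06713 = 0.008626 mol.
Base is in excess by 0.008626 - 0.007176 = 0.001450 mol in a total volume of 0.09184 L.
[OH^-] = 0.001450/0.09184 = 0.01579 M, so pOH = 1.80 and pH = 14.00 - 1.80 = 12.20.

12.20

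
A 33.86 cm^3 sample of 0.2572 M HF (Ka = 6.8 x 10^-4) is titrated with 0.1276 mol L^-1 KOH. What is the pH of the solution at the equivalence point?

8.05

n(HF) = 0.2572 x 0.03386 = 0.008709 mol; V(KOH) at equivalence = 0.008709/0.1276 = 0.06825 L.
At equivalence all the acid is converted to F-; total volume = 0.03386 + 0.06825 = 0.1021 L, so [F-] = 0.008709/0.1021 = 0.08529 M.
Kb = Kw/Ka = 1.0e-14 / 6.8 x 10^-4 = 1.47e-11.
[OH^-] = sqrt(Kb x [F-]) = sqrt(1.47e-11 x 0.08529) = 1.12e-6 M.
pOH = 5.95, so pH = 14.00 - 5.95 = 8.05.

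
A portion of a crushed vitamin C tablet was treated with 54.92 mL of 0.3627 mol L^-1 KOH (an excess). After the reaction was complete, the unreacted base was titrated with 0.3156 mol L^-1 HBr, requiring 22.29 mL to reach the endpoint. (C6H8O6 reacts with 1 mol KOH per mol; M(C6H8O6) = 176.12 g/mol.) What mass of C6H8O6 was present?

Total n(KOH) added = 0.3627 x 0.05492 = 0.01992 mol.
n(HBr) used = 0.3156 x 0.02229 = 0.007035 mol, which equals the excess n(KOH).
So n(KOH) consumed by the sample = 0.01992 - 0.007035 = 0.01288 mol.
n(C6H8O6) = 0.01288 / 1 = 0.01288 mol.
mass = 0.01288 mol x 176.12 g/mol = 2.27 g.

2.27 g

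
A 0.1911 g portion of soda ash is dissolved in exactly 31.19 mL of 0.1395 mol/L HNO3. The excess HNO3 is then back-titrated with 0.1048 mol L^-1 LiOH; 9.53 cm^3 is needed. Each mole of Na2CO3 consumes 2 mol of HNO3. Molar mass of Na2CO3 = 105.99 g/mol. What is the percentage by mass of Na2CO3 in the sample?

Total n(HNO3) added = 0.1395 x 0.03119 = 0.004351 mol.
n(LiOH) used = 0.1048 x 0.009530 = 0.0009987 mol, which equals the excess n(HNO3).
So n(HNO3) consumed by the sample = 0.004351 - 0.0009987 = 0.003352 mol.
n(Na2CO3) = 0.003352 / 2 = 0.001676 mol.
mass Na2CO3 = 0.001676 x 105.99 = 0.1777 g, so %Na2CO3 = 0.1777/0.1911 x 100 = 93.0%.

93.0%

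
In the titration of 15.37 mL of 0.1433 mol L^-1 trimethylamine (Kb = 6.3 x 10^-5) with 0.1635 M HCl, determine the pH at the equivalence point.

5.46

n((CH3)3N) = 0.1433 x 0.01537 = 0.002203 mol; V(HCl) at equivalence = 0.002203/0.1635 = 0.01347 L.
At equivalence the base is fully converted to (CH3)3NH+; total volume = 0.02884 L, so [(CH3)3NH+] = 0.002203/0.02884 = 0.07637 M.
Ka((CH3)3NH+) = Kw/Kb = 1.0e-14 / 6.3 x 10^-5 = 1.59e-10.
[H^+] = sqrt(Ka x [(CH3)3NH+]) = sqrt(1.59e-10 x 0.07637) = 3.48e-6 M.
pH = -log(3.48e-6) = 5.46.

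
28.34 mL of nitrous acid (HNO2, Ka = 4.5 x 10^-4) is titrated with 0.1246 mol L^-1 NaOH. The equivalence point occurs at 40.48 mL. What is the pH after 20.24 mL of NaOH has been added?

3.35

20.24 mL is exactly half the equivalence volume (40.48/2), i.e. the half-equivalence point.
There, n(HA) = n(A^-), so pH = pKa = -log(4.5 x 10^-4) = 3.35.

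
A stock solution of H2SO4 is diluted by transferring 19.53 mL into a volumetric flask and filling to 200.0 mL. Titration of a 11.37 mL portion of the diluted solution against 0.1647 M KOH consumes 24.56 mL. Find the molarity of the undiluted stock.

1.82 M

n(KOH) = 0.1647 x 0.02456 = 0.004045 mol.
n(H2SO4) in the aliquot = 0.004045 x 1/2 = 0.002023 mol.
[diluted H2SO4] = 0.002023 / 0.01137 = 0.1779 M.
Dilution factor = 200.0/19.53 = 10.24, so [stock] = 0.1779 x 10.24 = 1.82 M.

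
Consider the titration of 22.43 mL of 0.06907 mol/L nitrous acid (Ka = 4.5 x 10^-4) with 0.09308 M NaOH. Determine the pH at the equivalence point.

7.97

n(HNO2) = 0.06907 x 0.02243 = 0.001549 mol; V(NaOH) at equivalence = 0.001549/0.09308 = 0.01664 L.
At equivalence all the acid is converted to NO2-; total volume = 0.02243 + 0.01664 = 0.03907 L, so [NO2-] = 0.001549/0.03907 = 0.03965 M.
Kb = Kw/Ka = 1.0e-14 / 4.5 x 10^-4 = 2.22e-11.
[OH^-] = sqrt(Kb x [NO2-]) = sqrt(2.22e-11 x 0.03965) = 9.39e-7 M.
pOH = 6.03, so pH = 14.00 - 6.03 = 7.97.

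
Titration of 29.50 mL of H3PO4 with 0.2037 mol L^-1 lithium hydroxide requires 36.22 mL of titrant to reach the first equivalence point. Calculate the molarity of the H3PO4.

n(LiOH) = 0.2037 x 0.03622 = 0.007378 mol.
At the first equivalence point, 1 mol OH^- react per mol H3PO4, so n(H3PO4) = 0.007378 / 1 = 0.007378 mol.
[H3PO4] = 0.007378 / 0.02950 L = 0.250 M.

0.250 M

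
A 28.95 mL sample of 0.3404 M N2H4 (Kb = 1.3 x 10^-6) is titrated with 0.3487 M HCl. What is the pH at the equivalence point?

n(N2H4) = 0.3404 x 0.02895 = 0.009855 mol; V(HCl) at equivalence = 0.009855/0.3487 = 0.02826 L.
At equivalence the base is fully converted to N2H5+; total volume = 0.05721 L, so [N2H5+] = 0.009855/0.05721 = 0.1723 M.
Ka(N2H5+) = Kw/Kb = 1.0e-14 / 1.3 x 10^-6 = 7.69e-9.
[H^+] = sqrt(Ka x [N2H5+]) = sqrt(7.69e-9 x 0.1723) = 3.64e-5 M.
pH = -log(3.64e-5) = 4.44.

4.44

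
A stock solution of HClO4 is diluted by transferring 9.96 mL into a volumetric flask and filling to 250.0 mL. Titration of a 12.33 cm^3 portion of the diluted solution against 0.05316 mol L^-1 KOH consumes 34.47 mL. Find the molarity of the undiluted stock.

3.73 M

n(KOH) = 0.05316 x 0.03447 = 0.001832 mol.
n(HClO4) in the aliquot = 0.001832 mol.
[diluted HClO4] = 0.001832 / 0.01233 = 0.1486 M.
Dilution factor = 250.0/9.960 = 25.10, so [stock] = 0.1486 x 25.10 = 3.73 M.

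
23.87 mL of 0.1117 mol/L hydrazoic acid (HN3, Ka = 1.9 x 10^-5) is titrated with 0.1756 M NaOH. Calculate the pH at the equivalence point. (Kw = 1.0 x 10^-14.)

n(HN3) = 0.1117 x 0.02387 = 0.002666 mol; V(NaOH) at equivalence = 0.002666/0.1756 = 0.01518 L.
At equivalence all the acid is converted to N3-; total volume = 0.02387 + 0.01518 = 0.03905 L, so [N3-] = 0.002666/0.03905 = 0.06827 M.
Kb = Kw/Ka = 1.0e-14 / 1.9 x 10^-5 = 5.26e-10.
[OH^-] = sqrt(Kb x [N3-]) = sqrt(5.26e-10 x 0.06827) = 5.99e-6 M.
pOH = 5.22, so pH = 14.00 - 5.22 = 8.78.

8.78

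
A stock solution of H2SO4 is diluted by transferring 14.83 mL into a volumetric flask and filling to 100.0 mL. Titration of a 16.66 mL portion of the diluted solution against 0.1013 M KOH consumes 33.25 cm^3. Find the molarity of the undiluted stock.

0.682 M

n(KOH) = 0.1013 x 0.03325 = 0.003368 mol.
n(H2SO4) in the aliquot = 0.003368 x 1/2 = 0.001684 mol.
[diluted H2SO4] = 0.001684 / 0.01666 = 0.1011 M.
Dilution factor = 100.0/14.83 = 6.743, so [stock] = 0.1011 x 6.743 = 0.682 M.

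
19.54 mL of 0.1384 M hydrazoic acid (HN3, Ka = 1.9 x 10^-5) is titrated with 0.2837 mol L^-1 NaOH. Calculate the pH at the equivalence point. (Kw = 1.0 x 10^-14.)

8.84

n(HN3) = 0.1384 x 0.01954 = 0.002704 mol; V(NaOH) at equivalence = 0.002704/0.2837 = 0.009532 L.
At equivalence all the acid is converted to N3-; total volume = 0.01954 + 0.009532 = 0.02907 L, so [N3-] = 0.002704/0.02907 = 0.09302 M.
Kb = Kw/Ka = 1.0e-14 / 1.9 x 10^-5 = 5.26e-10.
[OH^-] = sqrt(Kb x [N3-]) = sqrt(5.26e-10 x 0.09302) = 7.00e-6 M.
pOH = 5.16, so pH = 14.00 - 5.16 = 8.84.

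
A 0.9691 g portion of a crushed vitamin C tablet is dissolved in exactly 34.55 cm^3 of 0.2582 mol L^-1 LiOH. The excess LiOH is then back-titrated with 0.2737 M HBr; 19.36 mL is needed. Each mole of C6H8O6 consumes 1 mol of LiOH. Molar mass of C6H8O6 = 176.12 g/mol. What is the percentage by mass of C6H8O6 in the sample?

65.8%

Total n(LiOH) added = 0.2582 x 0.03455 = 0.008921 mol.
n(HBr) used = 0.2737 x 0.01936 = 0.005299 mol, which equals the excess n(LiOH).
So n(LiOH) consumed by the sample = 0.008921 - 0.005299 = 0.003622 mol.
n(C6H8O6) = 0.003622 / 1 = 0.003622 mol.
mass C6H8O6 = 0.003622 x 176.12 = 0.6379 g, so %C6H8O6 = 0.6379/0.9691 x 100 = 65.8%.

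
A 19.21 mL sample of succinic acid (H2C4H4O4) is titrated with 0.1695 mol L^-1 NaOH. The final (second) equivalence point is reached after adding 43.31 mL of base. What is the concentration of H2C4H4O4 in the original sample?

n(NaOH) = 0.1695 x 0.04331 = 0.007341 mol.
At the final (second) equivalence point, 2 mol OH^- react per mol H2C4H4O4, so n(H2C4H4O4) = 0.007341 / 2 = 0.003671 mol.
[H2C4H4O4] = 0.003671 / 0.01921 L = 0.191 M.

0.191 M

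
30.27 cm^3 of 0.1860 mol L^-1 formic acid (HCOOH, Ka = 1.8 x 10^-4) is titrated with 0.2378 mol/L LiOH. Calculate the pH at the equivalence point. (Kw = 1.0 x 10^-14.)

n(HCOOH) = 0.1860 x 0.03027 = 0.005630 mol; V(LiOH) at equivalence = 0.005630/0.2378 = 0.02368 L.
At equivalence all the acid is converted to HCOO-; total volume = 0.03027 + 0.02368 = 0.05395 L, so [HCOO-] = 0.005630/0.05395 = 0.1044 M.
Kb = Kw/Ka = 1.0e-14 / 1.8 x 10^-4 = 5.56e-11.
[OH^-] = sqrt(Kb x [HCOO-]) = sqrt(5.56e-11 x 0.1044) = 2.41e-6 M.
pOH = 5.62, so pH = 14.00 - 5.62 = 8.38.

8.38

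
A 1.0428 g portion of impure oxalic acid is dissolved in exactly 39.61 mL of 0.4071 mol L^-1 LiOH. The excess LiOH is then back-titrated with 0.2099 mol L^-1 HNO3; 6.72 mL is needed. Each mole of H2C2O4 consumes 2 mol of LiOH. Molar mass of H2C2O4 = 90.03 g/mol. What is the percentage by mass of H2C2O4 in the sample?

63.5%

Total n(LiOH) added = 0.4071 x 0.03961 = 0.01613 mol.
n(HNO3) used = 0.2099 x 0.006720 = 0.001411 mol, which equals the excess n(LiOH).
So n(LiOH) consumed by the sample = 0.01613 - 0.001411 = 0.01471 mol.
n(H2C2O4) = 0.01471 / 2 = 0.007357 mol.
mass H2C2O4 = 0.007357 x 90.03 = 0.6624 g, so %H2C2O4 = 0.6624/1.0428 x 100 = 63.5%.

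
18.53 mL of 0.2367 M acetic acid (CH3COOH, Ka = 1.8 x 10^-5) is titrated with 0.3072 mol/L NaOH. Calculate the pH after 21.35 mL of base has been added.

12.74

n(acid) = 0.2367 x 0.01853 = 0.004386 mol; n(NaOH) added = 0.3072 x 0.02135 = 0.006559 mol.
Base is in excess by 0.006559 - 0.004386 = 0.002173 mol in a total volume of 0.03988 L.
[OH^-] = 0.002173/0.03988 = 0.05448 M, so pOH = 1.26 and pH = 14.00 - 1.26 = 12.74.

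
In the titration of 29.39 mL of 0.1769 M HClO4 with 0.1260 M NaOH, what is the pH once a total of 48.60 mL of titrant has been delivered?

12.07

n(acid) = 0.1769 x 0.02939 = 0.005199 mol; n(NaOH) added = 0.1260 x 0.04860 = 0.006124 mol.
Base is in excess by 0.006124 - 0.005199 = 0.0009245 mol in a total volume of 0.07799 L.
[OH^-] = 0.0009245/0.07799 = 0.01185 M, so pOH = 1.93 and pH = 14.00 - 1.93 = 12.07.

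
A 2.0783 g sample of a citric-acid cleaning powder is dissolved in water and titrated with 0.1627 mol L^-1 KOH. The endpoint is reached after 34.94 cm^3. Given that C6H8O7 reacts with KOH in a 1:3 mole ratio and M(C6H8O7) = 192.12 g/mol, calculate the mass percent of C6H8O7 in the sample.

n(KOH) = 0.1627 x 0.03494 = 0.005685 mol.
n(C6H8O7) = 0.005685 / 3 = 0.001895 mol.
mass of C6H8O7 = 0.001895 x 192.12 = 0.3641 g.
% purity = 0.3641 / 2.0783 x 100 = 17.5%.

17.5%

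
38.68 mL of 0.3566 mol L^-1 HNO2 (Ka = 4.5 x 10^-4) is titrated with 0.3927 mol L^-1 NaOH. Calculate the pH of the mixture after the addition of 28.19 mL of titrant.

3.96

Initial n(HNO2) = 0.3566 x 0.03868 = 0.01379 mol.
n(NaOH) added = 0.3927 x 0.02819 = 0.01107 mol, converting that many moles of HNO2 to NO2-.
Remaining n(HNO2) = 0.002723 mol; n(NO2-) = 0.01107 mol.
By Henderson-Hasselbalch, pH = pKa + log([A^-]/[HA]) = 3.35 + log(0.01107/0.002723) = 3.35 + (+0.61) = 3.96.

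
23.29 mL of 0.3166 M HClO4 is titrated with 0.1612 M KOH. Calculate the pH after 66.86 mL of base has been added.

12.58

n(acid) = 0.3166 x 0.02329 = 0.007374 mol; n(KOH) added = 0.1612 x 0.06686 = 0.01078 mol.
Base is in excess by 0.01078 - 0.007374 = 0.003404 mol in a total volume of 0.09015 L.
[OH^-] = 0.003404/0.09015 = 0.03776 M, so pOH = 1.42 and pH = 14.00 - 1.42 = 12.58.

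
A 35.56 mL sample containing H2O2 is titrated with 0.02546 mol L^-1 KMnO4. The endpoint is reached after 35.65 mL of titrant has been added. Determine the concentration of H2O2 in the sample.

0.0638 M

n(KMnO4) = 0.02546 x 0.03565 = 0.0009076 mol.
From the balanced equation, 2 mol KMnO4 reacts with 5 mol H2O2, so n(H2O2) = 0.0009076 x 5/2 = 0.002269 mol.
[H2O2] = 0.002269 / 0.03556 L = 0.0638 M.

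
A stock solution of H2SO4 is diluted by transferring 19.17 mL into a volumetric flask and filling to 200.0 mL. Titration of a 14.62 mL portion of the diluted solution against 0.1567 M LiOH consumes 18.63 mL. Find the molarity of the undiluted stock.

n(LiOH) = 0.1567 x 0.01863 = 0.002919 mol.
n(H2SO4) in the aliquot = 0.002919 x 1/2 = 0.001460 mol.
[diluted H2SO4] = 0.001460 / 0.01462 = 0.09984 M.
Dilution factor = 200.0/19.17 = 10.43, so [stock] = 0.09984 x 10.43 = 1.04 M.

1.04 M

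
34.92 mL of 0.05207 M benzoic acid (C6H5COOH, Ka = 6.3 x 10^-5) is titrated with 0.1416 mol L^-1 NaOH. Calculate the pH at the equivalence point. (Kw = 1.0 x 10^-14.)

8.39

n(C6H5COOH) = 0.05207 x 0.03492 = 0.001818 mol; V(NaOH) at equivalence = 0.001818/0.1416 = 0.01284 L.
At equivalence all the acid is converted to C6H5COO-; total volume = 0.03492 + 0.01284 = 0.04776 L, so [C6H5COO-] = 0.001818/0.04776 = 0.03807 M.
Kb = Kw/Ka = 1.0e-14 / 6.3 x 10^-5 = 1.59e-10.
[OH^-] = sqrt(Kb x [C6H5COO-]) = sqrt(1.59e-10 x 0.03807) = 2.46e-6 M.
pOH = 5.61, so pH = 14.00 - 5.61 = 8.39.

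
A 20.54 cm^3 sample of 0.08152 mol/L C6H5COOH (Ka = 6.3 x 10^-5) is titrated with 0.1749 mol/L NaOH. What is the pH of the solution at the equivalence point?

8.47

n(C6H5COOH) = 0.08152 x 0.02054 = 0.001674 mol; V(NaOH) at equivalence = 0.001674/0.1749 = 0.009574 L.
At equivalence all the acid is converted to C6H5COO-; total volume = 0.02054 + 0.009574 = 0.03011 L, so [C6H5COO-] = 0.001674/0.03011 = 0.05560 M.
Kb = Kw/Ka = 1.0e-14 / 6.3 x 10^-5 = 1.59e-10.
[OH^-] = sqrt(Kb x [C6H5COO-]) = sqrt(1.59e-10 x 0.05560) = 2.97e-6 M.
pOH = 5.53, so pH = 14.00 - 5.53 = 8.47.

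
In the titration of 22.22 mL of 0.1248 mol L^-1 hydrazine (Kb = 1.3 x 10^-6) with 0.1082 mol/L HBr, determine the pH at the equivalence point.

n(N2H4) = 0.1248 x 0.02222 = 0.002773 mol; V(HBr) at equivalence = 0.002773/0.1082 = 0.02563 L.
At equivalence the base is fully converted to N2H5+; total volume = 0.04785 L, so [N2H5+] = 0.002773/0.04785 = 0.05795 M.
Ka(N2H5+) = Kw/Kb = 1.0e-14 / 1.3 x 10^-6 = 7.69e-9.
[H^+] = sqrt(Ka x [N2H5+]) = sqrt(7.69e-9 x 0.05795) = 2.11e-5 M.
pH = -log(2.11e-5) = 4.68.

4.68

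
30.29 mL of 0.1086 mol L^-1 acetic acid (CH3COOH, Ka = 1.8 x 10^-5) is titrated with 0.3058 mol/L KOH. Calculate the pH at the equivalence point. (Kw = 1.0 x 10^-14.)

8.82

n(CH3COOH) = 0.1086 x 0.03029 = 0.003289 mol; V(KOH) at equivalence = 0.003289/0.3058 = 0.01076 L.
At equivalence all the acid is converted to CH3COO-; total volume = 0.03029 + 0.01076 = 0.04105 L, so [CH3COO-] = 0.003289/0.04105 = 0.08014 M.
Kb = Kw/Ka = 1.0e-14 / 1.8 x 10^-5 = 5.56e-10.
[OH^-] = sqrt(Kb x [CH3COO-]) = sqrt(5.56e-10 x 0.08014) = 6.67e-6 M.
pOH = 5.18, so pH = 14.00 - 5.18 = 8.82.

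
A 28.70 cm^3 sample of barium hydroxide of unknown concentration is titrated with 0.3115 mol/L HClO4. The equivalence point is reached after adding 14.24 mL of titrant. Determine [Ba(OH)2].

0.0773 M

n(HClO4) delivered = 0.3115 x 0.01424 = 0.004436 mol.
The reaction is 1 Ba(OH)2 + 2 HClO4, so n(Ba(OH)2) = 0.004436 x 1/2 = 0.002218 mol.
[Ba(OH)2] = 0.002218 mol / 0.02870 L = 0.0773 M.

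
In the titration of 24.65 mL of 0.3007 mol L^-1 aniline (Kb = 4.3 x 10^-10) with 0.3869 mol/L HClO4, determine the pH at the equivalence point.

n(C6H5NH2) = 0.3007 x 0.02465 = 0.007412 mol; V(HClO4) at equivalence = 0.007412/0.3869 = 0.01916 L.
At equivalence the base is fully converted to C6H5NH3+; total volume = 0.04381 L, so [C6H5NH3+] = 0.007412/0.04381 = 0.1692 M.
Ka(C6H5NH3+) = Kw/Kb = 1.0e-14 / 4.3 x 10^-10 = 2.33e-5.
[H^+] = sqrt(Ka x [C6H5NH3+]) = sqrt(2.33e-5 x 0.1692) = 0.00198 M.
pH = -log(0.00198) = 2.70.

2.70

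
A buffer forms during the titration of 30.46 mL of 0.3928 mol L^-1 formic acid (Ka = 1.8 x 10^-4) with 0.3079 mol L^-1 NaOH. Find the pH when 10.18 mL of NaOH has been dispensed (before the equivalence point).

Initial n(HCOOH) = 0.3928 x 0.03046 = 0.01196 mol.
n(NaOH) added = 0.3079 x 0.01018 = 0.003134 mol, converting that many moles of HCOOH to HCOO-.
Remaining n(HCOOH) = 0.008830 mol; n(HCOO-) = 0.003134 mol.
By Henderson-Hasselbalch, pH = pKa + log([A^-]/[HA]) = 3.74 + log(0.003134/0.008830) = 3.74 + (-0.45) = 3.29.

3.29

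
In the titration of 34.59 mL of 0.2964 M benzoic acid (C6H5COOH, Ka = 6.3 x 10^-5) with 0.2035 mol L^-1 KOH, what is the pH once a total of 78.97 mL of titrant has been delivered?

n(acid) = 0.2964 x 0.03459 = 0.01025 mol; n(KOH) added = 0.2035 x 0.07897 = 0.01607 mol.
Base is in excess by 0.01607 - 0.01025 = 0.005818 mol in a total volume of 0.1136 L.
[OH^-] = 0.005818/0.1136 = 0.05123 M, so pOH = 1.29 and pH = 14.00 - 1.29 = 12.71.

12.71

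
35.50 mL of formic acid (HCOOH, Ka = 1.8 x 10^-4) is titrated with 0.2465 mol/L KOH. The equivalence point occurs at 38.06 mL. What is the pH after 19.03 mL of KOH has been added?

3.74

19.03 mL is exactly half the equivalence volume (38.06/2), i.e. the half-equivalence point.
There, n(HA) = n(A^-), so pH = pKa = -log(1.8 x 10^-4) = 3.74.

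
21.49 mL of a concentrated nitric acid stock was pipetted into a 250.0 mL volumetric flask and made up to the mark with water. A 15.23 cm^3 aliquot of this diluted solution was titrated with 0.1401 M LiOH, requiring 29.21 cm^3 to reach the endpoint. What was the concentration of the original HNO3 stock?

3.13 M

n(LiOH) = 0.1401 x 0.02921 = 0.004092 mol.
n(HNO3) in the aliquot = 0.004092 mol.
[diluted HNO3] = 0.004092 / 0.01523 = 0.2687 M.
Dilution factor = 250.0/21.49 = 11.63, so [stock] = 0.2687 x 11.63 = 3.13 M.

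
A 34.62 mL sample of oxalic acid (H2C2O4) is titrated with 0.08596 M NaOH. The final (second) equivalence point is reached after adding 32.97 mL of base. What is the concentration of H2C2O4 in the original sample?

n(NaOH) = 0.08596 x 0.03297 = 0.002834 mol.
At the final (second) equivalence point, 2 mol OH^- react per mol H2C2O4, so n(H2C2O4) = 0.002834 / 2 = 0.001417 mol.
[H2C2O4] = 0.001417 / 0.03462 L = 0.0409 M.

0.0409 M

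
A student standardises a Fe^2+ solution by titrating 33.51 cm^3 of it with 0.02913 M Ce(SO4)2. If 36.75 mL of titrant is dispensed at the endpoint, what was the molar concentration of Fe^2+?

n(Ce(SO4)2) = 0.02913 x 0.03675 = 0.001071 mol.
From the balanced equation, 1 mol Ce(SO4)2 reacts with 1 mol Fe^2+, so n(Fe^2+) = 0.001071 x 1/1 = 0.001071 mol.
[Fe^2+] = 0.001071 / 0.03351 L = 0.0319 M.

0.0319 M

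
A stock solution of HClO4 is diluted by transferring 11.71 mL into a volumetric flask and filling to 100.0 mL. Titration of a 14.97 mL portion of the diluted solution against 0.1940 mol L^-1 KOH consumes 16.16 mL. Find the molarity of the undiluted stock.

1.79 M

n(KOH) = 0.1940 x 0.01616 = 0.003135 mol.
n(HClO4) in the aliquot = 0.003135 mol.
[diluted HClO4] = 0.003135 / 0.01497 = 0.2094 M.
Dilution factor = 100.0/11.71 = 8.540, so [stock] = 0.2094 x 8.540 = 1.79 M.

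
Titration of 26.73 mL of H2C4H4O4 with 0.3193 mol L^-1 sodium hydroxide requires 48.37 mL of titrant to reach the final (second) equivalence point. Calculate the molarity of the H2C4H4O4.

n(NaOH) = 0.3193 x 0.04837 = 0.01544 mol.
At the final (second) equivalence point, 2 mol OH^- react per mol H2C4H4O4, so n(H2C4H4O4) = 0.01544 / 2 = 0.007722 mol.
[H2C4H4O4] = 0.007722 / 0.02673 L = 0.289 M.

0.289 M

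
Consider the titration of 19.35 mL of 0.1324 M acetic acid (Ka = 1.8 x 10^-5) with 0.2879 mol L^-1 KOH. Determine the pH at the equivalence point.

n(CH3COOH) = 0.1324 x 0.01935 = 0.002562 mol; V(KOH) at equivalence = 0.002562/0.2879 = 0.008899 L.
At equivalence all the acid is converted to CH3COO-; total volume = 0.01935 + 0.008899 = 0.02825 L, so [CH3COO-] = 0.002562/0.02825 = 0.09069 M.
Kb = Kw/Ka = 1.0e-14 / 1.8 x 10^-5 = 5.56e-10.
[OH^-] = sqrt(Kb x [CH3COO-]) = sqrt(5.56e-10 x 0.09069) = 7.10e-6 M.
pOH = 5.15, so pH = 14.00 - 5.15 = 8.85.

8.85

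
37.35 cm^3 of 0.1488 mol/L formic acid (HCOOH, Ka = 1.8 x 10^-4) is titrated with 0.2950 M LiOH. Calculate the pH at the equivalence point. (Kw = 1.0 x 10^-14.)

8.37

n(HCOOH) = 0.1488 x 0.03735 = 0.005558 mol; V(LiOH) at equivalence = 0.005558/0.2950 = 0.01884 L.
At equivalence all the acid is converted to HCOO-; total volume = 0.03735 + 0.01884 = 0.05619 L, so [HCOO-] = 0.005558/0.05619 = 0.09891 M.
Kb = Kw/Ka = 1.0e-14 / 1.8 x 10^-4 = 5.56e-11.
[OH^-] = sqrt(Kb x [HCOO-]) = sqrt(5.56e-11 x 0.09891) = 2.34e-6 M.
pOH = 5.63, so pH = 14.00 - 5.63 = 8.37.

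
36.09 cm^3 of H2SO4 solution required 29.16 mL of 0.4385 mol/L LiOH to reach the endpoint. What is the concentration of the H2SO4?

n(LiOH) delivered = 0.4385 x 0.02916 = 0.01279 mol.
The reaction is 1 H2SO4 + 2 LiOH, so n(H2SO4) = 0.01279 x 1/2 = 0.006393 mol.
[H2SO4] = 0.006393 mol / 0.03609 L = 0.177 M.

0.177 M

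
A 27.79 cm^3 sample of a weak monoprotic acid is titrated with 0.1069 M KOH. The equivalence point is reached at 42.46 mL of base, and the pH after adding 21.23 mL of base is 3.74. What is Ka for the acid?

1.8 x 10^-4

21.23 mL is half of the equivalence volume, so this is the half-equivalence point where [HA] = [A^-].
At half-equivalence pH = pKa, so pKa = 3.74.
Ka = 10^(-3.74) = 1.8 x 10^-4.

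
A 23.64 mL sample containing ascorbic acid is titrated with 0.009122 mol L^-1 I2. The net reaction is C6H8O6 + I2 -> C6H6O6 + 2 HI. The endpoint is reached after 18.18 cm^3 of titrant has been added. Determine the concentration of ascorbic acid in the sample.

0.00702 M

n(I2) = 0.009122 x 0.01818 = 0.0001658 mol.
From the balanced equation, 1 mol I2 reacts with 1 mol ascorbic acid, so n(ascorbic acid) = 0.0001658 x 1/1 = 0.0001658 mol.
[ascorbic acid] = 0.0001658 / 0.02364 L = 0.00702 M.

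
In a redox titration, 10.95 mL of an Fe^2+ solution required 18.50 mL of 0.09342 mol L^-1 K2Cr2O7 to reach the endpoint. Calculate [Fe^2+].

0.947 M

n(K2Cr2O7) = 0.09342 x 0.01850 = 0.001728 mol.
From the balanced equation, 1 mol K2Cr2O7 reacts with 6 mol Fe^2+, so n(Fe^2+) = 0.001728 x 6/1 = 0.01037 mol.
[Fe^2+] = 0.01037 / 0.01095 L = 0.947 M.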